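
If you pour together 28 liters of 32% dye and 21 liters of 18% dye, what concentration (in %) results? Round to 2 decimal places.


Solute in mixture 1 = 32% of 28 L = 28*32/100 = 224/25 L
Solute in mixture 2 = 18% of 21 L = 21*18/100 = 189/50 L
Total solute = 224/25 + 189/50 = 637/50 L
Total volume = 28 + 21 = 49 L
Final concentration = 637/50/49 * 100 = 26.00%

26.00


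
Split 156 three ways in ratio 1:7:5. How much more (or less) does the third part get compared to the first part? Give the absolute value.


Total parts = 1 + 7 + 5 = 13
Value per part = 156 / 13 = 12
Shares: 1*12=12, 7*12=84, 5*12=60
Third share = 60, first share = 12
Difference = |60 - 12| = 48

48


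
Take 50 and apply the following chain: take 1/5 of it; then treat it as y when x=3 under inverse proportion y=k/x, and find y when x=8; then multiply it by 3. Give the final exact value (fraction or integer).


Start with 50.
Step 1: Take 1/5: 50 * 1/5 = 10
Step 2: Inverse prop: k = (10)*3; new y = k/8 = 10*3/8 = 15/4
Step 3: Multiply by 3: 15/4 * 3 = 45/4
Final result = 45/4

45/4


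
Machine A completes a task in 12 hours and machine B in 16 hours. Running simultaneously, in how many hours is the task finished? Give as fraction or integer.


Rate of A = 1/12 job per hour
Rate of B = 1/16 job per hour
Combined rate = 1/12 + 1/16
Find common denominator: (16 + 12)/(12*16) = 28/192
Combined rate = 7/48 job per hour
Time together = 1 / (7/48) = 48/7 hours

48/7


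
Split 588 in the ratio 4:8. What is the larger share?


Total parts = 4 + 8 = 12
Value per part = 588 / 12 = 49
First share = 4 * 49 = 196
Second share = 8 * 49 = 392
Larger share = 392

392


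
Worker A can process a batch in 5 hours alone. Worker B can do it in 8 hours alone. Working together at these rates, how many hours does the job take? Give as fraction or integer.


Rate of A = 1/5 job per hour
Rate of B = 1/8 job per hour
Combined rate = 1/5 + 1/8
Find common denominator: (8 + 5)/(5*8) = 13/40
Combined rate = 13/40 job per hour
Time together = 1 / (13/40) = 40/13 hours

40/13


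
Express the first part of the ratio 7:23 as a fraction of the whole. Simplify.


Total parts = 7 + 23 = 30
First part fraction = 7/30
Simplify: 7/30 = 7/30

7/30


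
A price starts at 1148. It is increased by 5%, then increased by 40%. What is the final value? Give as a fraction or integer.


Start: 1148
Step 1: increase by 5% => multiply by 105/100
  1148 * 105/100 = 6027/5
Step 2: increase by 40% => multiply by 140/100
  6027/5 * 140/100 = 42189/25
Final value = 42189/25

42189/25


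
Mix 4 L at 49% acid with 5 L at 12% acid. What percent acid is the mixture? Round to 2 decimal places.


Solute in mixture 1 = 49% of 4 L = 4*49/100 = 49/25 L
Solute in mixture 2 = 12% of 5 L = 5*12/100 = 3/5 L
Total solute = 49/25 + 3/5 = 64/25 L
Total volume = 4 + 5 = 9 L
Final concentration = 64/25/9 * 100 = 28.44%

28.44


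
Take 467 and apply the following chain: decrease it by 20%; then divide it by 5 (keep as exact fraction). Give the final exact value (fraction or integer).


Start with 467.
Step 1: Decrease by 20%: 467 * 80/100 = 1868/5
Step 2: Divide by 5: 1868/5 / 5 = 1868/25
Final result = 1868/25

1868/25


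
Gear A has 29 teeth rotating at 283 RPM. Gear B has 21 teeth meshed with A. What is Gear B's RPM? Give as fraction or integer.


Gear ratio: teeth_A * RPM_A = teeth_B * RPM_B
29 * 283 = 21 * RPM_B
8207 = 21 * RPM_B
RPM_B = 8207 / 21
RPM_B = 8207/21

8207/21


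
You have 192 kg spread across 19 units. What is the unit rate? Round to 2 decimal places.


Total kg = 192
Number of units = 19
Unit rate = 192 / 19
= 10.11 kg per unit

10.11


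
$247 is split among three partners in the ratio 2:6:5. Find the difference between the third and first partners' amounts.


Total parts = 2 + 6 + 5 = 13
Value per part = 247 / 13 = 19
Shares: 2*19=38, 6*19=114, 5*19=95
Third share = 95, first share = 38
Difference = |95 - 38| = 57

57


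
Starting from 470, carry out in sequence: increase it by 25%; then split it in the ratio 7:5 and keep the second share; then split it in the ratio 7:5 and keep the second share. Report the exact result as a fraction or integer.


Start with 470.
Step 1: Increase by 25%: 470 * 125/100 = 1175/2
Step 2: Split 7:5, second share = 1175/2 * 5/12 = 5875/24
Step 3: Split 7:5, second share = 5875/24 * 5/12 = 29375/288
Final result = 29375/288

29375/288


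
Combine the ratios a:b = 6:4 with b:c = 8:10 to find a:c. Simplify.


Given a:b = 6:4 and b:c = 8:10
Make b consistent. Multiply first ratio by 8: a:b = 48:32
Multiply second ratio by 4: b:c = 32:40
Now b = 32 in both, so a:b:c = 48:32:40
Therefore a:c = 48:40
Simplify by GCD: a:c = 6:5

6:5


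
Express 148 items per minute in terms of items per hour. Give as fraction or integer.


Converting from per minute to per hour
Rate = 148 items per minute
Multiply by 60: 148 * 60
= 8880 items per hour

8880


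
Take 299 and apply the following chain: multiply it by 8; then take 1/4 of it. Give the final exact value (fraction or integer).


Start with 299.
Step 1: Multiply by 8: 299 * 8 = 2392
Step 2: Take 1/4: 2392 * 1/4 = 598
Final result = 598

598


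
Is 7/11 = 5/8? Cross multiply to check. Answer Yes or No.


Cross multiply to check 7/11 = 5/8
Left cross product: 7 * 8 = 56
Right cross product: 11 * 5 = 55
56 != 55
Not equal, so proportions differ => No

No


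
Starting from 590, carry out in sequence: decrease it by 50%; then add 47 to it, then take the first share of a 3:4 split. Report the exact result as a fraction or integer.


Start with 590.
Step 1: Decrease by 50%: 590 * 50/100 = 295
Step 2: Add 47: 295+47=342; split 3:4 first = 342*3/7 = 1026/7
Final result = 1026/7

1026/7


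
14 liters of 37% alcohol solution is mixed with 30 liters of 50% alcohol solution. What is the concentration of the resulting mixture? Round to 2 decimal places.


Solute in mixture 1 = 37% of 14 L = 14*37/100 = 259/50 L
Solute in mixture 2 = 50% of 30 L = 30*50/100 = 15 L
Total solute = 259/50 + 15 = 1009/50 L
Total volume = 14 + 30 = 44 L
Final concentration = 1009/50/44 * 100 = 45.86%

45.86


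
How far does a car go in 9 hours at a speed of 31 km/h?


Using distance = speed * time
Speed = 31 km/h
Time = 9 hours
Distance = 31 * 9
= 279 km

279


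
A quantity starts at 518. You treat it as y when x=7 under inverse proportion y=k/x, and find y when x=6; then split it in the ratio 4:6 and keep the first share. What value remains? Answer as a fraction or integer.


Start with 518.
Step 1: Inverse prop: k = (518)*7; new y = k/6 = 518*7/6 = 1813/3
Step 2: Split 4:6, first share = 1813/3 * 4/10 = 3626/15
Final result = 3626/15

3626/15


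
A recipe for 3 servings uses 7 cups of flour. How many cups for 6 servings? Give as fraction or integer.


Original: 7 cups for 3 servings
Target servings = 6
Scaling factor = 6/3
New amount = 7 * 6/3
= 42/3
= 14 cups

14


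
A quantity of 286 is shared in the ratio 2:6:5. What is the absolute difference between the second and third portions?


Total parts = 2 + 6 + 5 = 13
Value per part = 286 / 13 = 22
Shares: 2*22=44, 6*22=132, 5*22=110
Second share = 132, third share = 110
Difference = |132 - 110| = 22

22


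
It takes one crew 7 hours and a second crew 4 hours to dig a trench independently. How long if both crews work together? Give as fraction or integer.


Rate of A = 1/7 job per hour
Rate of B = 1/4 job per hour
Combined rate = 1/7 + 1/4
Find common denominator: (4 + 7)/(7*4) = 11/28
Combined rate = 11/28 job per hour
Time together = 1 / (11/28) = 28/11 hours

28/11


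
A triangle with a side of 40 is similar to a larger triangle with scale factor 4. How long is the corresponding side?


Similar triangles have proportional sides
Scale factor = 4
Smaller side = 40
Corresponding larger side = 40 * 4
= 160

160


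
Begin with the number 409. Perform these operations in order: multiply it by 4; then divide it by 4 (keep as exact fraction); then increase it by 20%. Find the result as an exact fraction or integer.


Start with 409.
Step 1: Multiply by 4: 409 * 4 = 1636
Step 2: Divide by 4: 1636 / 4 = 409
Step 3: Increase by 20%: 409 * 120/100 = 2454/5
Final result = 2454/5

2454/5


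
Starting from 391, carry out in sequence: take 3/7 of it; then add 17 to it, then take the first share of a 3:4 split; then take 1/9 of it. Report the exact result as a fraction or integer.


Start with 391.
Step 1: Take 3/7: 391 * 3/7 = 1173/7
Step 2: Add 17: 1173/7+17=1292/7; split 3:4 first = 1292/7*3/7 = 3876/49
Step 3: Take 1/9: 3876/49 * 1/9 = 1292/147
Final result = 1292/147

1292/147


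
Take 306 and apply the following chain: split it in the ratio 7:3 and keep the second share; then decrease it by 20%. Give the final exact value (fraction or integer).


Start with 306.
Step 1: Split 7:3, second share = 306 * 3/10 = 459/5
Step 2: Decrease by 20%: 459/5 * 80/100 = 1836/25
Final result = 1836/25

1836/25


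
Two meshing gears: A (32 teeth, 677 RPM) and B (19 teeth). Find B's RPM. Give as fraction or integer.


Gear ratio: teeth_A * RPM_A = teeth_B * RPM_B
32 * 677 = 19 * RPM_B
21664 = 19 * RPM_B
RPM_B = 21664 / 19
RPM_B = 21664/19

21664/19


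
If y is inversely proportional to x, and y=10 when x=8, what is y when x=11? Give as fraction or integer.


Inverse proportion: y = k/x
Find k: k = 8 * 10 = 80
Compute y at x=11: y = 80/11
y = 80/11

80/11


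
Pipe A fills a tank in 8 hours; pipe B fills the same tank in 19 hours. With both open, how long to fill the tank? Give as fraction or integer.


Rate of A = 1/8 job per hour
Rate of B = 1/19 job per hour
Combined rate = 1/8 + 1/19
Find common denominator: (19 + 8)/(8*19) = 27/152
Combined rate = 27/152 job per hour
Time together = 1 / (27/152) = 152/27 hours

152/27


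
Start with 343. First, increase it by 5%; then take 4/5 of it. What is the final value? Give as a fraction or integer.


Start with 343.
Step 1: Increase by 5%: 343 * 105/100 = 7203/20
Step 2: Take 4/5: 7203/20 * 4/5 = 7203/25
Final result = 7203/25

7203/25


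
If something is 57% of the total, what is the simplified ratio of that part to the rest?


Part = 57%, Remainder = 43%
Ratio = 57:43
GCD(57, 43) = 1
Simplify: 57:43 = 57:43

57:43


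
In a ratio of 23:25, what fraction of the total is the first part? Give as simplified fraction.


Total parts = 23 + 25 = 48
First part fraction = 23/48
Simplify: 23/48 = 23/48

23/48


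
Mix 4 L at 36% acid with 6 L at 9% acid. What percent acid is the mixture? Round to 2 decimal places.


Solute in mixture 1 = 36% of 4 L = 4*36/100 = 36/25 L
Solute in mixture 2 = 9% of 6 L = 6*9/100 = 27/50 L
Total solute = 36/25 + 27/50 = 99/50 L
Total volume = 4 + 6 = 10 L
Final concentration = 99/50/10 * 100 = 19.80%

19.80


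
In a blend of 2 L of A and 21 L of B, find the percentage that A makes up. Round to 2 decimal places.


Volume of A = 2 L
Volume of B = 21 L
Total volume = 2 + 21 = 23 L
Percentage of A = (2/23) * 100
= 8.70%

8.70


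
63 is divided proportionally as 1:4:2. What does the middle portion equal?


Ratio = 1:4:2
Total parts = 1 + 4 + 2 = 7
Value per part = 63 / 7 = 9
First share = 1 * 9 = 9
Middle share = 4 * 9 = 36
Third share = 2 * 9 = 18

36


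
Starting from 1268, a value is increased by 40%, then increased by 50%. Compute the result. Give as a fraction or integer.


Start: 1268
Step 1: increase by 40% => multiply by 140/100
  1268 * 140/100 = 8876/5
Step 2: increase by 50% => multiply by 150/100
  8876/5 * 150/100 = 13314/5
Final value = 13314/5

13314/5


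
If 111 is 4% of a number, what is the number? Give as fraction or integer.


Given: 111 is 4% of the whole
Set up: 111 = 4/100 * whole
whole = 111 * 100 / 4
whole = 11100 / 4
whole = 2775

2775


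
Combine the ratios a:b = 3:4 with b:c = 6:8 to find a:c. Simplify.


Given a:b = 3:4 and b:c = 6:8
Make b consistent. Multiply first ratio by 6: a:b = 18:24
Multiply second ratio by 4: b:c = 24:32
Now b = 24 in both, so a:b:c = 18:24:32
Therefore a:c = 18:32
Simplify by GCD: a:c = 9:16

9:16


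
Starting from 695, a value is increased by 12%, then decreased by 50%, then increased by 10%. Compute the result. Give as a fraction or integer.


Start: 695
Step 1: increase by 12% => multiply by 112/100
  695 * 112/100 = 3892/5
Step 2: decrease by 50% => multiply by 50/100
  3892/5 * 50/100 = 1946/5
Step 3: increase by 10% => multiply by 110/100
  1946/5 * 110/100 = 10703/25
Final value = 10703/25

10703/25


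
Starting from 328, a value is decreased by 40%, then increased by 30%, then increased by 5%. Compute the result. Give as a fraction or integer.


Start: 328
Step 1: decrease by 40% => multiply by 60/100
  328 * 60/100 = 984/5
Step 2: increase by 30% => multiply by 130/100
  984/5 * 130/100 = 6396/25
Step 3: increase by 5% => multiply by 105/100
  6396/25 * 105/100 = 33579/125
Final value = 33579/125

33579/125


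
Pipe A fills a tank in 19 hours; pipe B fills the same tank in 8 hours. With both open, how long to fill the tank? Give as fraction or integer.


Rate of A = 1/19 job per hour
Rate of B = 1/8 job per hour
Combined rate = 1/19 + 1/8
Find common denominator: (8 + 19)/(19*8) = 27/152
Combined rate = 27/152 job per hour
Time together = 1 / (27/152) = 152/27 hours

152/27


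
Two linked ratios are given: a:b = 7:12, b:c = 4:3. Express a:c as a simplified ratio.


Given a:b = 7:12 and b:c = 4:3
Make b consistent. Multiply first ratio by 4: a:b = 28:48
Multiply second ratio by 12: b:c = 48:36
Now b = 48 in both, so a:b:c = 28:48:36
Therefore a:c = 28:36
Simplify by GCD: a:c = 7:9

7:9


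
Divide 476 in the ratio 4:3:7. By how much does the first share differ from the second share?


Total parts = 4 + 3 + 7 = 14
Value per part = 476 / 14 = 34
Shares: 4*34=136, 3*34=102, 7*34=238
First share = 136, second share = 102
Difference = |136 - 102| = 34

34


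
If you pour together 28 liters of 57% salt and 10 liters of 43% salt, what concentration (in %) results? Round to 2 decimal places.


Solute in mixture 1 = 57% of 28 L = 28*57/100 = 399/25 L
Solute in mixture 2 = 43% of 10 L = 10*43/100 = 43/10 L
Total solute = 399/25 + 43/10 = 1013/50 L
Total volume = 28 + 10 = 38 L
Final concentration = 1013/50/38 * 100 = 53.32%

53.32


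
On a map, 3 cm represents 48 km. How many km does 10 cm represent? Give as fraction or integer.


Map scale: 3 cm = 48 km
Measured distance on map = 10 cm
Set up proportion: 10 * 48 / 3
= 480 / 3
= 160 km

160


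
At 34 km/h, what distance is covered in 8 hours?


Using distance = speed * time
Speed = 34 km/h
Time = 8 hours
Distance = 34 * 8
= 272 km

272


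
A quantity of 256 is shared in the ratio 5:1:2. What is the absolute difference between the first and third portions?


Total parts = 5 + 1 + 2 = 8
Value per part = 256 / 8 = 32
Shares: 5*32=160, 1*32=32, 2*32=64
First share = 160, third share = 64
Difference = |160 - 64| = 96

96


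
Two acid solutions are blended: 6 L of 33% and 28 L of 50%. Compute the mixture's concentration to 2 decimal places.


Solute in mixture 1 = 33% of 6 L = 6*33/100 = 99/50 L
Solute in mixture 2 = 50% of 28 L = 28*50/100 = 14 L
Total solute = 99/50 + 14 = 799/50 L
Total volume = 6 + 28 = 34 L
Final concentration = 799/50/34 * 100 = 47.00%

47.00


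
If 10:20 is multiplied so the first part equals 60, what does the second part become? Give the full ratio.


Original ratio: 10:20
First term target: 60
Scale factor = 60 / 10 = 6
Multiply second term: 20 * 6 = 120
Equivalent ratio = 60:120

60:120


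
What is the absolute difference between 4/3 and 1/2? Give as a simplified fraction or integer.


Simplify: 4/3 = 4/3 and 1/2 = 1/2
Find common denominator: LCD = 6
Convert: 8/6 and 3/6
Difference = |8 - 3|/6 = 5/6
Simplified = 5/6

5/6


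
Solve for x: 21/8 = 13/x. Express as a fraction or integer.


Setting up: 21/8 = 13/x
Cross multiply: 21 * x = 8 * 13
21x = 104
x = 104/21
x = 104/21

104/21


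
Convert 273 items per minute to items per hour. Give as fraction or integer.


Converting from per minute to per hour
Rate = 273 items per minute
Multiply by 60: 273 * 60
= 16380 items per hour

16380


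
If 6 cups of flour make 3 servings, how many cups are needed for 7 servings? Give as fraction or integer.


Original: 6 cups for 3 servings
Target servings = 7
Scaling factor = 7/3
New amount = 6 * 7/3
= 42/3
= 14 cups

14


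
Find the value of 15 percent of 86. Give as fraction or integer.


Compute 15% of 86
Convert percentage: 15% = 15/100
Multiply: 86 * 15/100
= 1290/100
= 129/10

129/10


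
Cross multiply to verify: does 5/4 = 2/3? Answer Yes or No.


Cross multiply to check 5/4 = 2/3
Left cross product: 5 * 3 = 15
Right cross product: 4 * 2 = 8
15 != 8
Not equal, so proportions differ => No

No


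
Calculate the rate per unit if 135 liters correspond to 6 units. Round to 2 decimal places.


Total liters = 135
Number of units = 6
Unit rate = 135 / 6
= 22.50 liters per unit

22.50


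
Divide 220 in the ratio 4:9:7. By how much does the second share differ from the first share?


Total parts = 4 + 9 + 7 = 20
Value per part = 220 / 20 = 11
Shares: 4*11=44, 9*11=99, 7*11=77
Second share = 99, first share = 44
Difference = |99 - 44| = 55

55


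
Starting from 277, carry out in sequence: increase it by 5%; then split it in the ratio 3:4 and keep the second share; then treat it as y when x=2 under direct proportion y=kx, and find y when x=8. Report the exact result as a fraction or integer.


Start with 277.
Step 1: Increase by 5%: 277 * 105/100 = 5817/20
Step 2: Split 3:4, second share = 5817/20 * 4/7 = 831/5
Step 3: Direct prop: k = (831/5)/2; new y = k*8 = 831/5*8/2 = 3324/5
Final result = 3324/5

3324/5


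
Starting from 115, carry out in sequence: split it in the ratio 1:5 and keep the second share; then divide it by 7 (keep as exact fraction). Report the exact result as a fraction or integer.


Start with 115.
Step 1: Split 1:5, second share = 115 * 5/6 = 575/6
Step 2: Divide by 7: 575/6 / 7 = 575/42
Final result = 575/42

575/42


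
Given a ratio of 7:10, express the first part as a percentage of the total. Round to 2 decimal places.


Total parts = 7 + 10 = 17
First part fraction = 7/17
Percentage = (7/17) * 100
= 0.411765 * 100
= 41.18%

41.18


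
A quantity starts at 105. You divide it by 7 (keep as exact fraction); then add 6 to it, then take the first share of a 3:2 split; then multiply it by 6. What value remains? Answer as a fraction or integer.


Start with 105.
Step 1: Divide by 7: 105 / 7 = 15
Step 2: Add 6: 15+6=21; split 3:2 first = 21*3/5 = 63/5
Step 3: Multiply by 6: 63/5 * 6 = 378/5
Final result = 378/5

378/5


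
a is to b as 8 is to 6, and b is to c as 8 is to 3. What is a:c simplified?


Given a:b = 8:6 and b:c = 8:3
Make b consistent. Multiply first ratio by 8: a:b = 64:48
Multiply second ratio by 6: b:c = 48:18
Now b = 48 in both, so a:b:c = 64:48:18
Therefore a:c = 64:18
Simplify by GCD: a:c = 32:9

32:9


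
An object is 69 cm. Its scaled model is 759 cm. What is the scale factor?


Original length = 69 cm
Scaled length = 759 cm
Scale factor = 759 / 69
= 11

11


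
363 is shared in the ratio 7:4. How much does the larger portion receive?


Total parts = 7 + 4 = 11
Value per part = 363 / 11 = 33
First share = 7 * 33 = 231
Second share = 4 * 33 = 132
Larger share = 231

231


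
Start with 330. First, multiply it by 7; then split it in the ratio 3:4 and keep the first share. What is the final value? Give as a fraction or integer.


Start with 330.
Step 1: Multiply by 7: 330 * 7 = 2310
Step 2: Split 3:4, first share = 2310 * 3/7 = 990
Final result = 990

990


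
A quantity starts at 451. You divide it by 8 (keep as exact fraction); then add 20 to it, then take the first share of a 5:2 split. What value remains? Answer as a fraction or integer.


Start with 451.
Step 1: Divide by 8: 451 / 8 = 451/8
Step 2: Add 20: 451/8+20=611/8; split 5:2 first = 611/8*5/7 = 3055/56
Final result = 3055/56

3055/56


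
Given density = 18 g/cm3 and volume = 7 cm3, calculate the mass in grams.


Using mass = density * volume
Density = 18 g/cm3
Volume = 7 cm3
Mass = 18 * 7
= 126 g

126


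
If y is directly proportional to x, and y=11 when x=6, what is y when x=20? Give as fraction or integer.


Direct proportion: y = kx
Find k: k = 11/6 = 11/6
Compute y at x=20: y = 11/6 * 20
y = 110/3

110/3


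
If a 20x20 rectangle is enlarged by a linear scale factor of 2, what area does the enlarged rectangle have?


Original dimensions: 20 x 20
Enlargement factor = 2
New width = 20 * 2 = 40
New height = 20 * 2 = 40
New area = 40 * 40 = 1600

1600


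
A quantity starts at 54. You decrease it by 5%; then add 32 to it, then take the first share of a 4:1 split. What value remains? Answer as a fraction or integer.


Start with 54.
Step 1: Decrease by 5%: 54 * 95/100 = 513/10
Step 2: Add 32: 513/10+32=833/10; split 4:1 first = 833/10*4/5 = 1666/25
Final result = 1666/25

1666/25


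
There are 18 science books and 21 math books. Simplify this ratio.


Find GCD(18, 21)
GCD = 3
Divide both by 3: 18/3 = 6, 21/3 = 7
Simplified ratio = 6:7

6:7


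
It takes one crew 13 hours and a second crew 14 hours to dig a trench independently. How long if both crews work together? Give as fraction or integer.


Rate of A = 1/13 job per hour
Rate of B = 1/14 job per hour
Combined rate = 1/13 + 1/14
Find common denominator: (14 + 13)/(13*14) = 27/182
Combined rate = 27/182 job per hour
Time together = 1 / (27/182) = 182/27 hours

182/27


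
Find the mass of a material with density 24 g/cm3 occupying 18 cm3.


Using mass = density * volume
Density = 24 g/cm3
Volume = 18 cm3
Mass = 24 * 18
= 432 g

432


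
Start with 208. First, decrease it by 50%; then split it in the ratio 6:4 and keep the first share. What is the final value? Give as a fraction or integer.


Start with 208.
Step 1: Decrease by 50%: 208 * 50/100 = 104
Step 2: Split 6:4, first share = 104 * 6/10 = 312/5
Final result = 312/5

312/5


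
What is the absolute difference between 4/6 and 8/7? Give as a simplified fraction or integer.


Simplify: 4/6 = 2/3 and 8/7 = 8/7
Find common denominator: LCD = 21
Convert: 14/21 and 24/21
Difference = |14 - 24|/21 = 10/21
Simplified = 10/21

10/21


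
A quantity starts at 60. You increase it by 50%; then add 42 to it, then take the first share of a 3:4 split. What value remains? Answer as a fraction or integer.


Start with 60.
Step 1: Increase by 50%: 60 * 150/100 = 90
Step 2: Add 42: 90+42=132; split 3:4 first = 132*3/7 = 396/7
Final result = 396/7

396/7


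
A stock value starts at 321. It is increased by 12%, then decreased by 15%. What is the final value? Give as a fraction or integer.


Start: 321
Step 1: increase by 12% => multiply by 112/100
  321 * 112/100 = 8988/25
Step 2: decrease by 15% => multiply by 85/100
  8988/25 * 85/100 = 38199/125
Final value = 38199/125

38199/125


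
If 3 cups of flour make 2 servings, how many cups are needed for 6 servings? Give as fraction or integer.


Original: 3 cups for 2 servings
Target servings = 6
Scaling factor = 6/2
New amount = 3 * 6/2
= 18/2
= 9 cups

9


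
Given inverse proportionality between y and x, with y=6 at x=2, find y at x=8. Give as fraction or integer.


Inverse proportion: y = k/x
Find k: k = 2 * 6 = 12
Compute y at x=8: y = 12/8
y = 3/2

3/2


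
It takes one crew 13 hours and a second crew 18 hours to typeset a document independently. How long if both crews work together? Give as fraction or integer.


Rate of A = 1/13 job per hour
Rate of B = 1/18 job per hour
Combined rate = 1/13 + 1/18
Find common denominator: (18 + 13)/(13*18) = 31/234
Combined rate = 31/234 job per hour
Time together = 1 / (31/234) = 234/31 hours

234/31


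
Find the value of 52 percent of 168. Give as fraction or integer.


Compute 52% of 168
Convert percentage: 52% = 52/100
Multiply: 168 * 52/100
= 8736/100
= 2184/25

2184/25


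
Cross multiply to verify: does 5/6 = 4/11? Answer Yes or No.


Cross multiply to check 5/6 = 4/11
Left cross product: 5 * 11 = 55
Right cross product: 6 * 4 = 24
55 != 24
Not equal, so proportions differ => No

No


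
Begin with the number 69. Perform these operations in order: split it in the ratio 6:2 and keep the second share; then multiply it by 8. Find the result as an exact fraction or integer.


Start with 69.
Step 1: Split 6:2, second share = 69 * 2/8 = 69/4
Step 2: Multiply by 8: 69/4 * 8 = 138
Final result = 138

138


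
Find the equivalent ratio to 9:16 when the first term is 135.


Original ratio: 9:16
First term target: 135
Scale factor = 135 / 9 = 15
Multiply second term: 16 * 15 = 240
Equivalent ratio = 135:240

135:240


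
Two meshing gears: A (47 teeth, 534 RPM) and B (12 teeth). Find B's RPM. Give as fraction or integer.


Gear ratio: teeth_A * RPM_A = teeth_B * RPM_B
47 * 534 = 12 * RPM_B
25098 = 12 * RPM_B
RPM_B = 25098 / 12
RPM_B = 4183/2

4183/2


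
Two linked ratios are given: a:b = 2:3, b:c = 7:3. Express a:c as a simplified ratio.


Given a:b = 2:3 and b:c = 7:3
Make b consistent. Multiply first ratio by 7: a:b = 14:21
Multiply second ratio by 3: b:c = 21:9
Now b = 21 in both, so a:b:c = 14:21:9
Therefore a:c = 14:9
Simplify by GCD: a:c = 14:9

14:9


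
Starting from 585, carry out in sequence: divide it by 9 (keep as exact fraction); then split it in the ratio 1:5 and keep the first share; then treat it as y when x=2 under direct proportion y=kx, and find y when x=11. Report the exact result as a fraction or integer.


Start with 585.
Step 1: Divide by 9: 585 / 9 = 65
Step 2: Split 1:5, first share = 65 * 1/6 = 65/6
Step 3: Direct prop: k = (65/6)/2; new y = k*11 = 65/6*11/2 = 715/12
Final result = 715/12

715/12


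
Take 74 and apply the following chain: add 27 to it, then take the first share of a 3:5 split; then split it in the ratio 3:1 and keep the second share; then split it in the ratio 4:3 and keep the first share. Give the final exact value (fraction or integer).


Start with 74.
Step 1: Add 27: 74+27=101; split 3:5 first = 101*3/8 = 303/8
Step 2: Split 3:1, second share = 303/8 * 1/4 = 303/32
Step 3: Split 4:3, first share = 303/32 * 4/7 = 303/56
Final result = 303/56

303/56


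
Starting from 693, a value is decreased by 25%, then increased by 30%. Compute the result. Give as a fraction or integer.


Start: 693
Step 1: decrease by 25% => multiply by 75/100
  693 * 75/100 = 2079/4
Step 2: increase by 30% => multiply by 130/100
  2079/4 * 130/100 = 27027/40
Final value = 27027/40

27027/40


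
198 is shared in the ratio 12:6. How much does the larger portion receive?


Total parts = 12 + 6 = 18
Value per part = 198 / 18 = 11
First share = 12 * 11 = 132
Second share = 6 * 11 = 66
Larger share = 132

132


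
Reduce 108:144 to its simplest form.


Find GCD(108, 144)
GCD = 36
Divide both by 36: 108/36 = 3, 144/36 = 4
Simplified ratio = 3:4

3:4


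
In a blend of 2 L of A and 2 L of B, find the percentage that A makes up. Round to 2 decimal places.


Volume of A = 2 L
Volume of B = 2 L
Total volume = 2 + 2 = 4 L
Percentage of A = (2/4) * 100
= 50.00%

50.00


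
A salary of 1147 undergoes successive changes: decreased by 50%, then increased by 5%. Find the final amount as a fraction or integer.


Start: 1147
Step 1: decrease by 50% => multiply by 50/100
  1147 * 50/100 = 1147/2
Step 2: increase by 5% => multiply by 105/100
  1147/2 * 105/100 = 24087/40
Final value = 24087/40

24087/40


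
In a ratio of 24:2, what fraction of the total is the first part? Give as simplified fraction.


Total parts = 24 + 2 = 26
First part fraction = 24/26
Simplify: 24/26 = 12/13

12/13


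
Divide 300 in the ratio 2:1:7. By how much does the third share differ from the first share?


Total parts = 2 + 1 + 7 = 10
Value per part = 300 / 10 = 30
Shares: 2*30=60, 1*30=30, 7*30=210
Third share = 210, first share = 60
Difference = |210 - 60| = 150

150


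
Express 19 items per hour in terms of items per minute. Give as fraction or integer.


Converting from per hour to per minute
Rate = 19 items per hour
Divide by 60: 19/60
= 19/60 items per minute

19/60


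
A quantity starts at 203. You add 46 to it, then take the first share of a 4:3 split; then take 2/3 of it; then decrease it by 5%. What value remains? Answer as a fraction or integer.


Start with 203.
Step 1: Add 46: 203+46=249; split 4:3 first = 249*4/7 = 996/7
Step 2: Take 2/3: 996/7 * 2/3 = 664/7
Step 3: Decrease by 5%: 664/7 * 95/100 = 3154/35
Final result = 3154/35

3154/35


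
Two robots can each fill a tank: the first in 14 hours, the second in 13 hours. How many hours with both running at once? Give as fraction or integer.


Rate of A = 1/14 job per hour
Rate of B = 1/13 job per hour
Combined rate = 1/14 + 1/13
Find common denominator: (13 + 14)/(14*13) = 27/182
Combined rate = 27/182 job per hour
Time together = 1 / (27/182) = 182/27 hours

182/27


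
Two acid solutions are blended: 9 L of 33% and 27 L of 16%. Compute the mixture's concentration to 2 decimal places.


Solute in mixture 1 = 33% of 9 L = 9*33/100 = 297/100 L
Solute in mixture 2 = 16% of 27 L = 27*16/100 = 108/25 L
Total solute = 297/100 + 108/25 = 729/100 L
Total volume = 9 + 27 = 36 L
Final concentration = 729/100/36 * 100 = 20.25%

20.25


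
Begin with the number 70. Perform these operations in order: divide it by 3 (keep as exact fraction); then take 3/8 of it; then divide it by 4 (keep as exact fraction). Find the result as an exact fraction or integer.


Start with 70.
Step 1: Divide by 3: 70 / 3 = 70/3
Step 2: Take 3/8: 70/3 * 3/8 = 35/4
Step 3: Divide by 4: 35/4 / 4 = 35/16
Final result = 35/16

35/16


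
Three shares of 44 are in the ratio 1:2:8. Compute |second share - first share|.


Total parts = 1 + 2 + 8 = 11
Value per part = 44 / 11 = 4
Shares: 1*4=4, 2*4=8, 8*4=32
Second share = 8, first share = 4
Difference = |8 - 4| = 4

4


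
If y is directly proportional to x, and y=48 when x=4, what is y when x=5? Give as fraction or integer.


Direct proportion: y = kx
Find k: k = 48/4 = 12
Compute y at x=5: y = 12 * 5
y = 60

60


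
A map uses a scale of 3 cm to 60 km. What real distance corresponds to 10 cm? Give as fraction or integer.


Map scale: 3 cm = 60 km
Measured distance on map = 10 cm
Set up proportion: 10 * 60 / 3
= 600 / 3
= 200 km

200


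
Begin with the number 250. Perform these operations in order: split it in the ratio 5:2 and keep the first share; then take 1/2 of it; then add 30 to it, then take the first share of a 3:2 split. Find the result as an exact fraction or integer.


Start with 250.
Step 1: Split 5:2, first share = 250 * 5/7 = 1250/7
Step 2: Take 1/2: 1250/7 * 1/2 = 625/7
Step 3: Add 30: 625/7+30=835/7; split 3:2 first = 835/7*3/5 = 501/7
Final result = 501/7

501/7


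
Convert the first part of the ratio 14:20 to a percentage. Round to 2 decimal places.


Total parts = 14 + 20 = 34
First part fraction = 14/34
Percentage = (14/34) * 100
= 0.411765 * 100
= 41.18%

41.18


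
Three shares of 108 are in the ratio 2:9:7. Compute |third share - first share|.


Total parts = 2 + 9 + 7 = 18
Value per part = 108 / 18 = 6
Shares: 2*6=12, 9*6=54, 7*6=42
Third share = 42, first share = 12
Difference = |42 - 12| = 30

30


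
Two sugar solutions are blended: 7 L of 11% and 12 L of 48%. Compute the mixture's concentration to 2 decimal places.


Solute in mixture 1 = 11% of 7 L = 7*11/100 = 77/100 L
Solute in mixture 2 = 48% of 12 L = 12*48/100 = 144/25 L
Total solute = 77/100 + 144/25 = 653/100 L
Total volume = 7 + 12 = 19 L
Final concentration = 653/100/19 * 100 = 34.37%

34.37


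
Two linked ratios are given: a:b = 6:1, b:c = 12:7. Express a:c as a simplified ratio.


Given a:b = 6:1 and b:c = 12:7
Make b consistent. Multiply first ratio by 12: a:b = 72:12
Multiply second ratio by 1: b:c = 12:7
Now b = 12 in both, so a:b:c = 72:12:7
Therefore a:c = 72:7
Simplify by GCD: a:c = 72:7

72:7


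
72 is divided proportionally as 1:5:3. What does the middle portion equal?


Ratio = 1:5:3
Total parts = 1 + 5 + 3 = 9
Value per part = 72 / 9 = 8
First share = 1 * 8 = 8
Middle share = 5 * 8 = 40
Third share = 3 * 8 = 24

40


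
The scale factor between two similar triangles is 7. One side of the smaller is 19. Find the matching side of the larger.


Similar triangles have proportional sides
Scale factor = 7
Smaller side = 19
Corresponding larger side = 19 * 7
= 133

133


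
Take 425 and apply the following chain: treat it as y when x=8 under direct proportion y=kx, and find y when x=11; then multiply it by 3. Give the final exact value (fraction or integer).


Start with 425.
Step 1: Direct prop: k = (425)/8; new y = k*11 = 425*11/8 = 4675/8
Step 2: Multiply by 3: 4675/8 * 3 = 14025/8
Final result = 14025/8

14025/8


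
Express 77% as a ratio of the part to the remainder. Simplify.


Part = 77%, Remainder = 23%
Ratio = 77:23
GCD(77, 23) = 1
Simplify: 77:23 = 77:23

77:23


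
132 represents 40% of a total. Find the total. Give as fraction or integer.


Given: 132 is 40% of the whole
Set up: 132 = 40/100 * whole
whole = 132 * 100 / 40
whole = 13200 / 40
whole = 330

330


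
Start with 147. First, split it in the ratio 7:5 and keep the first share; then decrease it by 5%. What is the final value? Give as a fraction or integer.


Start with 147.
Step 1: Split 7:5, first share = 147 * 7/12 = 343/4
Step 2: Decrease by 5%: 343/4 * 95/100 = 6517/80
Final result = 6517/80

6517/80


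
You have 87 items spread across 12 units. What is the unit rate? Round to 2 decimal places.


Total items = 87
Number of units = 12
Unit rate = 87 / 12
= 7.25 items per unit

7.25


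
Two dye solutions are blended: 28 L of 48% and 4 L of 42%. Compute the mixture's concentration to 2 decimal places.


Solute in mixture 1 = 48% of 28 L = 28*48/100 = 336/25 L
Solute in mixture 2 = 42% of 4 L = 4*42/100 = 42/25 L
Total solute = 336/25 + 42/25 = 378/25 L
Total volume = 28 + 4 = 32 L
Final concentration = 378/25/32 * 100 = 47.25%

47.25


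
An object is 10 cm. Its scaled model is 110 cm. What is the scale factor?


Original length = 10 cm
Scaled length = 110 cm
Scale factor = 110 / 10
= 11

11


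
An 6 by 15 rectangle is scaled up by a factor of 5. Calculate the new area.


Original dimensions: 6 x 15
Enlargement factor = 5
New width = 6 * 5 = 30
New height = 15 * 5 = 75
New area = 30 * 75 = 2250

2250


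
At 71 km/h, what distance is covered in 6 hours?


Using distance = speed * time
Speed = 71 km/h
Time = 6 hours
Distance = 71 * 6
= 426 km

426


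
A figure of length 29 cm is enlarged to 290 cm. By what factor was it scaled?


Original length = 29 cm
Scaled length = 290 cm
Scale factor = 290 / 29
= 10

10


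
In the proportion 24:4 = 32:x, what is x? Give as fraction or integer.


Setting up: 24/4 = 32/x
Cross multiply: 24 * x = 4 * 32
24x = 128
x = 128/24
x = 16/3

16/3


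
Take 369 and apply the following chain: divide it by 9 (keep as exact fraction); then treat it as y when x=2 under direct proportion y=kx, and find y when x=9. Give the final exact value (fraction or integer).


Start with 369.
Step 1: Divide by 9: 369 / 9 = 41
Step 2: Direct prop: k = (41)/2; new y = k*9 = 41*9/2 = 369/2
Final result = 369/2

369/2


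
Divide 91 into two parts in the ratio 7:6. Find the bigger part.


Total parts = 7 + 6 = 13
Value per part = 91 / 13 = 7
First share = 7 * 7 = 49
Second share = 6 * 7 = 42
Larger share = 49

49


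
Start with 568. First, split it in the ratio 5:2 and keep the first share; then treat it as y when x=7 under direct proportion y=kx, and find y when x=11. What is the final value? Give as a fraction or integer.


Start with 568.
Step 1: Split 5:2, first share = 568 * 5/7 = 2840/7
Step 2: Direct prop: k = (2840/7)/7; new y = k*11 = 2840/7*11/7 = 31240/49
Final result = 31240/49

31240/49


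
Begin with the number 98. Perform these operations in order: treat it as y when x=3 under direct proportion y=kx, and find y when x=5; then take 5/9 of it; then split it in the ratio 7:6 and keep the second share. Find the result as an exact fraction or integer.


Start with 98.
Step 1: Direct prop: k = (98)/3; new y = k*5 = 98*5/3 = 490/3
Step 2: Take 5/9: 490/3 * 5/9 = 2450/27
Step 3: Split 7:6, second share = 2450/27 * 6/13 = 4900/117
Final result = 4900/117

4900/117


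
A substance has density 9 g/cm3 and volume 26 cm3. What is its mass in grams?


Using mass = density * volume
Density = 9 g/cm3
Volume = 26 cm3
Mass = 9 * 26
= 234 g

234


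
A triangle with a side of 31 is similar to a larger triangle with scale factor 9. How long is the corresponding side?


Similar triangles have proportional sides
Scale factor = 9
Smaller side = 31
Corresponding larger side = 31 * 9
= 279

279


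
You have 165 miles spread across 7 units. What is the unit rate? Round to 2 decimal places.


Total miles = 165
Number of units = 7
Unit rate = 165 / 7
= 23.57 miles per unit

23.57


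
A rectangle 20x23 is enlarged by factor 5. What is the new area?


Original dimensions: 20 x 23
Enlargement factor = 5
New width = 20 * 5 = 100
New height = 23 * 5 = 115
New area = 100 * 115 = 11500

11500


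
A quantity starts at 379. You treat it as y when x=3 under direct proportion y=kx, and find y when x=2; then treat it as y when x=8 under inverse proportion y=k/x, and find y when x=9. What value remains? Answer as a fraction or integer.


Start with 379.
Step 1: Direct prop: k = (379)/3; new y = k*2 = 379*2/3 = 758/3
Step 2: Inverse prop: k = (758/3)*8; new y = k/9 = 758/3*8/9 = 6064/27
Final result = 6064/27

6064/27


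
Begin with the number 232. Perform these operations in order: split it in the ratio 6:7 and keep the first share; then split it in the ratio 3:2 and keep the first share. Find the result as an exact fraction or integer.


Start with 232.
Step 1: Split 6:7, first share = 232 * 6/13 = 1392/13
Step 2: Split 3:2, first share = 1392/13 * 3/5 = 4176/65
Final result = 4176/65

4176/65


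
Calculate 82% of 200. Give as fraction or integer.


Compute 82% of 200
Convert percentage: 82% = 82/100
Multiply: 200 * 82/100
= 16400/100
= 164

164


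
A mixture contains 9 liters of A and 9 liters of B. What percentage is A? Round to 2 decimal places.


Volume of A = 9 L
Volume of B = 9 L
Total volume = 9 + 9 = 18 L
Percentage of A = (9/18) * 100
= 50.00%

50.00


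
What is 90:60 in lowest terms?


Find GCD(90, 60)
GCD = 30
Divide both by 30: 90/30 = 3, 60/30 = 2
Simplified ratio = 3:2

3:2


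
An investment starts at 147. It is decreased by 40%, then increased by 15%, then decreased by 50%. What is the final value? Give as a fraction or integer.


Start: 147
Step 1: decrease by 40% => multiply by 60/100
  147 * 60/100 = 441/5
Step 2: increase by 15% => multiply by 115/100
  441/5 * 115/100 = 10143/100
Step 3: decrease by 50% => multiply by 50/100
  10143/100 * 50/100 = 10143/200
Final value = 10143/200

10143/200


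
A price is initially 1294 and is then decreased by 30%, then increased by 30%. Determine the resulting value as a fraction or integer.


Start: 1294
Step 1: decrease by 30% => multiply by 70/100
  1294 * 70/100 = 4529/5
Step 2: increase by 30% => multiply by 130/100
  4529/5 * 130/100 = 58877/50
Final value = 58877/50

58877/50


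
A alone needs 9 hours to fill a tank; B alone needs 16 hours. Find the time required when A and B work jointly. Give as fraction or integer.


Rate of A = 1/9 job per hour
Rate of B = 1/16 job per hour
Combined rate = 1/9 + 1/16
Find common denominator: (16 + 9)/(9*16) = 25/144
Combined rate = 25/144 job per hour
Time together = 1 / (25/144) = 144/25 hours

144/25
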